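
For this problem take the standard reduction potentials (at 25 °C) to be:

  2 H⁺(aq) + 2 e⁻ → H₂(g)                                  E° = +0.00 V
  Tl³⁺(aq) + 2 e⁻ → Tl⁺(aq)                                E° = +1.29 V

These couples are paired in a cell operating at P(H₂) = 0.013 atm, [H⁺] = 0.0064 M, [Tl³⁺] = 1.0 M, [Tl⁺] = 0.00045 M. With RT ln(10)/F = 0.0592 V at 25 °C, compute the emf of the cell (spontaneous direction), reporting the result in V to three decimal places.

+1.463 V

Tl³⁺/Tl⁺ is the cathode (higher E°), H⁺/H₂ the anode: E°cell = +1.29 − (+0.00) = +1.29 V, n = 2.
Overall: Tl³⁺(aq) + H₂(g) → Tl⁺(aq) + 2 H⁺(aq)
Q = [Tl⁺]·[H⁺]^2 / ([Tl³⁺]·P(H₂)); log Q = -5.848.
E = E° − (0.0592/n) log Q = +1.29 − (0.0592/2)(-5.848) = +1.463 V.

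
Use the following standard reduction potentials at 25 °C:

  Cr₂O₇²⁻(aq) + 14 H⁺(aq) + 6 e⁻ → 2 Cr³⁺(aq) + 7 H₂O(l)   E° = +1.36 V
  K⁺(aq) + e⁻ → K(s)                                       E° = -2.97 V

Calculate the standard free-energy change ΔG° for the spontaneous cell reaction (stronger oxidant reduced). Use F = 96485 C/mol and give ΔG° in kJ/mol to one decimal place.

-2506.7 kJ/mol

Cr₂O₇²⁻/Cr³⁺ (E° = +1.36 V) is the cathode; K⁺/K (E° = -2.97 V) is the anode, so E°cell = +4.33 V.
Balancing electrons gives n = 6 (lcm of 6 and 1).
ΔG° = −nFE° = −(6)(96485)(+4.33) = -2,506,680 J = -2506.7 kJ/mol.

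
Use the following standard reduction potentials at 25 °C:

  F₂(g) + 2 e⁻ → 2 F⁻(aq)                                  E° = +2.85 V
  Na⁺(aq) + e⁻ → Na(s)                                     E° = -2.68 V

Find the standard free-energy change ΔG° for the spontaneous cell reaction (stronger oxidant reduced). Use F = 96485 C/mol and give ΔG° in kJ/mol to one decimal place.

F₂/F⁻ (E° = +2.85 V) is the cathode; Na⁺/Na (E° = -2.68 V) is the anode, so E°cell = +5.53 V.
Balancing electrons gives n = 2 (lcm of 2 and 1).
ΔG° = −nFE° = −(2)(96485)(+5.53) = -1,067,124 J = -1067.1 kJ/mol.

-1067.1 kJ/mol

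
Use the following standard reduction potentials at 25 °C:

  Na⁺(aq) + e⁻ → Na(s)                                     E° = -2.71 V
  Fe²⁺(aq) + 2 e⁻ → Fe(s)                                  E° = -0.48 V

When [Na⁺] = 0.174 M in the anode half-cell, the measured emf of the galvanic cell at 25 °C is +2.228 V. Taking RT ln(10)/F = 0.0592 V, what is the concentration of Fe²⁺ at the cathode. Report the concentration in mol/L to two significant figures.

Fe²⁺/Fe is the cathode, Na⁺/Na the anode: E°cell = +2.23 V, n = 2.
Overall reaction: Fe²⁺(aq) + 2 Na(s) → Fe(s) + 2 Na⁺(aq); Q = [Na⁺]^2/[Fe²⁺]^1.
From E = E° − (0.0592/n) log Q: log Q = (E° − E)·n/0.0592 = (+2.23 − (+2.228))·2/0.0592 = 0.0676.
So 1·log[Fe²⁺] = 2·log(0.174) − log Q = -1.5189 − (0.0676) = -1.5865; [Fe²⁺] = 10^(-1.5865) ≈ 0.026 M.

0.026 M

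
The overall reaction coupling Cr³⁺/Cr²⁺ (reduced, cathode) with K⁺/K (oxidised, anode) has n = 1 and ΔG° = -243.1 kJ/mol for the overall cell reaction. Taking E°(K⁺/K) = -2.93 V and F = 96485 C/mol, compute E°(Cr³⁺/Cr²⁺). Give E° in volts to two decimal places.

E°cell = −ΔG°/(nF) = −(-243.1×10³)/((1)(96485)) = +2.520 V.
Since Cr³⁺/Cr²⁺ is the cathode and K⁺/K the anode, E°cell = E°(Cr³⁺/Cr²⁺) − E°(K⁺/K).
So E°(Cr³⁺/Cr²⁺) = E°cell + E°(K⁺/K) = +2.520 + (-2.93) = -0.41 V.

-0.41 V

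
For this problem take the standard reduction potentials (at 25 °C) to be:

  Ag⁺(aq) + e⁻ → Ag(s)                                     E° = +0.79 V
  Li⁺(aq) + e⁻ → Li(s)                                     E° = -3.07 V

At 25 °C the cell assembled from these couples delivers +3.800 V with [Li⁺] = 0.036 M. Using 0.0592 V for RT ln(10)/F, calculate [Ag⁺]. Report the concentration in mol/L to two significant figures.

0.0035 M

Ag⁺/Ag is the cathode, Li⁺/Li the anode: E°cell = +3.86 V, n = 1.
Overall reaction: Ag⁺(aq) + Li(s) → Ag(s) + Li⁺(aq); Q = [Li⁺]^1/[Ag⁺]^1.
From E = E° − (0.0592/n) log Q: log Q = (E° − E)·n/0.0592 = (+3.86 − (+3.800))·1/0.0592 = 1.0135.
So 1·log[Ag⁺] = 1·log(0.036) − log Q = -1.4437 − (1.0135) = -2.4572; [Ag⁺] = 10^(-2.4572) ≈ 0.0035 M.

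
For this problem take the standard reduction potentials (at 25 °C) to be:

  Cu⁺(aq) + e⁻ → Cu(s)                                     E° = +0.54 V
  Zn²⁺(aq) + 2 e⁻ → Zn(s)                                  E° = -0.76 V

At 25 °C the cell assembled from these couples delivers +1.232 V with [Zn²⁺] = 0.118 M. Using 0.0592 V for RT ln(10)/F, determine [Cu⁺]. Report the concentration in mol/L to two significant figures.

0.024 M

Cu⁺/Cu is the cathode, Zn²⁺/Zn the anode: E°cell = +1.30 V, n = 2.
Overall reaction: 2 Cu⁺(aq) + Zn(s) → 2 Cu(s) + Zn²⁺(aq); Q = [Zn²⁺]^1/[Cu⁺]^2.
From E = E° − (0.0592/n) log Q: log Q = (E° − E)·n/0.0592 = (+1.30 − (+1.232))·2/0.0592 = 2.2973.
So 2·log[Cu⁺] = 1·log(0.118) − log Q = -0.9281 − (2.2973) = -3.2254; log[Cu⁺] = -3.2254 / 2 = -1.6127; [Cu⁺] = 10^(-1.6127) ≈ 0.024 M.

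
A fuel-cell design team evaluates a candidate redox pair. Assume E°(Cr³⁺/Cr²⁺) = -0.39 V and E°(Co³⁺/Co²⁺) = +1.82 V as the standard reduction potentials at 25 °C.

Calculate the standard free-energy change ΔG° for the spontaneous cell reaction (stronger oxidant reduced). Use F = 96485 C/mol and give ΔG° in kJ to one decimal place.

-213.2 kJ

Co³⁺/Co²⁺ (E° = +1.82 V) is the cathode; Cr³⁺/Cr²⁺ (E° = -0.39 V) is the anode, so E°cell = +2.21 V.
Balancing electrons gives n = 1 (lcm of 1 and 1).
ΔG° = −nFE° = −(1)(96485)(+2.21) = -213,232 J = -213.2 kJ.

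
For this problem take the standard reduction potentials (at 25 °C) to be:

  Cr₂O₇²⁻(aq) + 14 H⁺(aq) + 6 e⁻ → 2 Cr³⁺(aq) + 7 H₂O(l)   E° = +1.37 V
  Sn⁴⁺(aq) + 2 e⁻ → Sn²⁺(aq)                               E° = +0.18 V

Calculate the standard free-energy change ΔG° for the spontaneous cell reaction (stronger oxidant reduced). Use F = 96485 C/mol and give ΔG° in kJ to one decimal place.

Cr₂O₇²⁻/Cr³⁺ (E° = +1.37 V) is the cathode; Sn⁴⁺/Sn²⁺ (E° = +0.18 V) is the anode, so E°cell = +1.19 V.
Balancing electrons gives n = 6 (lcm of 6 and 2).
ΔG° = −nFE° = −(6)(96485)(+1.19) = -688,903 J = -688.9 kJ.

-688.9 kJ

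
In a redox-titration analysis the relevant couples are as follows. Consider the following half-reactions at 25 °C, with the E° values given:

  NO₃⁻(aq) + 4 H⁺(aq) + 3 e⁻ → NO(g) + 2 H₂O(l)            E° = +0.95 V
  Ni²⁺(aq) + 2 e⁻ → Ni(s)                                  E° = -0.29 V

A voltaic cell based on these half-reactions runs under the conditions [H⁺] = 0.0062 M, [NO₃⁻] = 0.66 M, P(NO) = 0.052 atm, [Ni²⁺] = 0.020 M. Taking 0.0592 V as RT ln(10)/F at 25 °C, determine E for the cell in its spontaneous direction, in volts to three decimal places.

+1.138 V

NO₃⁻/NO is the cathode (higher E°), Ni²⁺/Ni the anode: E°cell = +0.95 − (-0.29) = +1.24 V, n = 6.
Overall: 2 NO₃⁻(aq) + 8 H⁺(aq) + 3 Ni(s) → 2 NO(g) + 4 H₂O(l) + 3 Ni²⁺(aq)
Q = P(NO)^2·[Ni²⁺]^3 / ([NO₃⁻]^2·[H⁺]^8); log Q = 10.357.
E = E° − (0.0592/n) log Q = +1.24 − (0.0592/6)(10.357) = +1.138 V.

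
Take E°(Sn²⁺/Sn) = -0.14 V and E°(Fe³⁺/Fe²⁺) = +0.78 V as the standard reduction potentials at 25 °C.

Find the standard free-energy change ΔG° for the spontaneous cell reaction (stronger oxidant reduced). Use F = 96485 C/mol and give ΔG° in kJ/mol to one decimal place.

Fe³⁺/Fe²⁺ (E° = +0.78 V) is the cathode; Sn²⁺/Sn (E° = -0.14 V) is the anode, so E°cell = +0.92 V.
Balancing electrons gives n = 2 (lcm of 1 and 2).
ΔG° = −nFE° = −(2)(96485)(+0.92) = -177,532 J = -177.5 kJ/mol.

-177.5 kJ/mol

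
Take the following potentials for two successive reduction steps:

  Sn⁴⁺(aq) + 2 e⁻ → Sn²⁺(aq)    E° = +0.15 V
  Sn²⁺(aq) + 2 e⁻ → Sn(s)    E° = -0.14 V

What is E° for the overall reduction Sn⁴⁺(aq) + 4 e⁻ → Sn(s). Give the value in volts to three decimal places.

Adding the free-energy changes (−nFE°) of the two steps gives −n₃FE°₃ = −n₁FE°₁ − n₂FE°₂.
E°₃ = (2×+0.15 + 2×-0.14) / 4 = (+0.020) / 4 = +0.005 V.

+0.005 V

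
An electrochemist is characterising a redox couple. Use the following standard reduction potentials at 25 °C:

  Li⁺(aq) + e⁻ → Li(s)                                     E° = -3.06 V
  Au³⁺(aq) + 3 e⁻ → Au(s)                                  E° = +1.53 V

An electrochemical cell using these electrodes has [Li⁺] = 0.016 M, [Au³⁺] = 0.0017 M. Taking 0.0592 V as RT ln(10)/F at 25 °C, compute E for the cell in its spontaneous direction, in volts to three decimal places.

+4.642 V

Au³⁺/Au is the cathode (higher E°), Li⁺/Li the anode: E°cell = +1.53 − (-3.06) = +4.59 V, n = 3.
Overall: Au³⁺(aq) + 3 Li(s) → Au(s) + 3 Li⁺(aq)
Q = [Li⁺]^3 / ([Au³⁺]); log Q = -2.618.
E = E° − (0.0592/n) log Q = +4.59 − (0.0592/3)(-2.618) = +4.642 V.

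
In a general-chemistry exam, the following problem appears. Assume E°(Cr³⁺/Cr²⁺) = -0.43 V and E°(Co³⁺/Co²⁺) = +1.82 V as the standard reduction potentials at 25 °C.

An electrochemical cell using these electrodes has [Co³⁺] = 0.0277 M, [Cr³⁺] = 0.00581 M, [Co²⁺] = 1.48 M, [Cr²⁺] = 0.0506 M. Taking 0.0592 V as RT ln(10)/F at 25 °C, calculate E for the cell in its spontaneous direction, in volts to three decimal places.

+2.203 V

Co³⁺/Co²⁺ is the cathode (higher E°), Cr³⁺/Cr²⁺ the anode: E°cell = +1.82 − (-0.43) = +2.25 V, n = 1.
Overall: Co³⁺(aq) + Cr²⁺(aq) → Co²⁺(aq) + Cr³⁺(aq)
Q = [Co²⁺]·[Cr³⁺] / ([Co³⁺]·[Cr²⁺]); log Q = 0.788.
E = E° − (0.0592/n) log Q = +2.25 − (0.0592/1)(0.788) = +2.203 V.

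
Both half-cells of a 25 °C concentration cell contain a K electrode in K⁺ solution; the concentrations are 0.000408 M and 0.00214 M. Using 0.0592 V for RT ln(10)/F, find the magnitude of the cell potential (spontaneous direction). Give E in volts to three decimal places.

For a concentration cell E°cell = 0. The 0.00214 M side is the cathode (reduction is favoured where [K⁺] is higher).
With n = 1, E = −(0.0592/1) log([K⁺]ₐₙ/[K⁺]꜀ₐₜ) = −(0.0592/1) log(0.000408/0.00214) = −(0.0592/1)(-0.720) = +0.043 V.

+0.043 V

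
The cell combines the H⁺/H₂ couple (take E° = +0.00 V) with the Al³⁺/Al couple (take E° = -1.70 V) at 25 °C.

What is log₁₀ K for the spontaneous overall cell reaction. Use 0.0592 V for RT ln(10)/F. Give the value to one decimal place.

Cathode: H⁺/H₂; anode: Al³⁺/Al. E°cell = +1.70 V, n = 6.
log K = nE°cell / 0.0592 = (6)(+1.70) / 0.0592 = 172.3.

172.3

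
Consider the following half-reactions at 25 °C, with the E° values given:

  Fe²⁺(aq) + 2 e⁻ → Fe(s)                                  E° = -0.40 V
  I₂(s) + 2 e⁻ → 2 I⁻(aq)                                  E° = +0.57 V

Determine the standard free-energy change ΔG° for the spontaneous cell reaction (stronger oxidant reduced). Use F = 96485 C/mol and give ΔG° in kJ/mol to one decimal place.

-187.2 kJ/mol

I₂/I⁻ (E° = +0.57 V) is the cathode; Fe²⁺/Fe (E° = -0.40 V) is the anode, so E°cell = +0.97 V.
Balancing electrons gives n = 2 (lcm of 2 and 2).
ΔG° = −nFE° = −(2)(96485)(+0.97) = -187,181 J = -187.2 kJ/mol.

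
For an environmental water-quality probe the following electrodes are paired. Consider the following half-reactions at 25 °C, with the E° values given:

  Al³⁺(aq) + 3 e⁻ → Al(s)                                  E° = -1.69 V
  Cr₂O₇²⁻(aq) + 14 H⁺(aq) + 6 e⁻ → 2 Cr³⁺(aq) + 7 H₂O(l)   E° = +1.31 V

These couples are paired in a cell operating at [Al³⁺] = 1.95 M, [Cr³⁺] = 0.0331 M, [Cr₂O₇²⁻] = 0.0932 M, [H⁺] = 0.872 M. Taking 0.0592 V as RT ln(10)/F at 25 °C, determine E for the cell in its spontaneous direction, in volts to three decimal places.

+3.005 V

Cr₂O₇²⁻/Cr³⁺ is the cathode (higher E°), Al³⁺/Al the anode: E°cell = +1.31 − (-1.69) = +3.00 V, n = 6.
Overall: Cr₂O₇²⁻(aq) + 14 H⁺(aq) + 2 Al(s) → 2 Cr³⁺(aq) + 7 H₂O(l) + 2 Al³⁺(aq)
Q = [Cr³⁺]^2·[Al³⁺]^2 / ([Cr₂O₇²⁻]·[H⁺]^14); log Q = -0.517.
E = E° − (0.0592/n) log Q = +3.00 − (0.0592/6)(-0.517) = +3.005 V.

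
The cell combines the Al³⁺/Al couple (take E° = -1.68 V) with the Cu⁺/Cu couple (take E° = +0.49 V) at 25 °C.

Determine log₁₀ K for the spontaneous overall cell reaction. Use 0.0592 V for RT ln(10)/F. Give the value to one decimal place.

110.0

Cathode: Cu⁺/Cu; anode: Al³⁺/Al. E°cell = +2.17 V, n = 3.
log K = nE°cell / 0.0592 = (3)(+2.17) / 0.0592 = 110.0.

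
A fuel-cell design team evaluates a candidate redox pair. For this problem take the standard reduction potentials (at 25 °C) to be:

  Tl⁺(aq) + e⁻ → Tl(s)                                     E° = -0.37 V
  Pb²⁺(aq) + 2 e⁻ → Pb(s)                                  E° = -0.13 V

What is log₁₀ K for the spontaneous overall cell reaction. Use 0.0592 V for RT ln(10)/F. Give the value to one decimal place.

8.1

Cathode: Pb²⁺/Pb; anode: Tl⁺/Tl. E°cell = +0.24 V, n = 2.
log K = nE°cell / 0.0592 = (2)(+0.24) / 0.0592 = 8.1.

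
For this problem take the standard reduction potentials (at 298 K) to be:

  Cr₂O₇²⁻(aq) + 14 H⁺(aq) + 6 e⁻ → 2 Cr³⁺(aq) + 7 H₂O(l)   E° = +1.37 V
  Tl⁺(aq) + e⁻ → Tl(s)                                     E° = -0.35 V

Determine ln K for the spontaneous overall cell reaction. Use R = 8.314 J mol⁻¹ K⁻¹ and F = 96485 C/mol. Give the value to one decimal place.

401.9

Cathode: Cr₂O₇²⁻/Cr³⁺; anode: Tl⁺/Tl. E°cell = (+1.37) − (-0.35) = +1.72 V, with n = 6.
ΔG° = −nFE° = −RT ln K, so ln K = nFE°/(RT) = (6)(96485)(+1.72) / ((8.314)(298)) = 401.896.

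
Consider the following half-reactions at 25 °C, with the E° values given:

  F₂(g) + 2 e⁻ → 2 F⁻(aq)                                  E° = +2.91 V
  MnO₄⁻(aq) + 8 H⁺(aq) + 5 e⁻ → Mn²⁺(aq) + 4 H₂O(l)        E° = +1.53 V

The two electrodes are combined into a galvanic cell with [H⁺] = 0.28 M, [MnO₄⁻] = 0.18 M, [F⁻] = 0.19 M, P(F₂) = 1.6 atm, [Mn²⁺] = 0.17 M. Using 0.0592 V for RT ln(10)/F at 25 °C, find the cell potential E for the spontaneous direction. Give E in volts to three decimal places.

+1.481 V

F₂/F⁻ is the cathode (higher E°), MnO₄⁻/Mn²⁺ the anode: E°cell = +2.91 − (+1.53) = +1.38 V, n = 10.
Overall: 5 F₂(g) + 2 Mn²⁺(aq) + 8 H₂O(l) → 10 F⁻(aq) + 2 MnO₄⁻(aq) + 16 H⁺(aq)
Q = [F⁻]^10·[MnO₄⁻]^2·[H⁺]^16 / (P(F₂)^5·[Mn²⁺]^2); log Q = -17.029.
E = E° − (0.0592/n) log Q = +1.38 − (0.0592/10)(-17.029) = +1.481 V.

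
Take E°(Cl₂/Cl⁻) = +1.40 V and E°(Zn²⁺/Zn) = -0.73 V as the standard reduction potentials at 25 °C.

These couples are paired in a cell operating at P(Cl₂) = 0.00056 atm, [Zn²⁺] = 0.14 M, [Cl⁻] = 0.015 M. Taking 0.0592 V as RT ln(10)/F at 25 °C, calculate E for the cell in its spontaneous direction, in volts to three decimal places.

+2.167 V

Cl₂/Cl⁻ is the cathode (higher E°), Zn²⁺/Zn the anode: E°cell = +1.40 − (-0.73) = +2.13 V, n = 2.
Overall: Cl₂(g) + Zn(s) → 2 Cl⁻(aq) + Zn²⁺(aq)
Q = [Cl⁻]^2·[Zn²⁺] / (P(Cl₂)); log Q = -1.250.
E = E° − (0.0592/n) log Q = +2.13 − (0.0592/2)(-1.250) = +2.167 V.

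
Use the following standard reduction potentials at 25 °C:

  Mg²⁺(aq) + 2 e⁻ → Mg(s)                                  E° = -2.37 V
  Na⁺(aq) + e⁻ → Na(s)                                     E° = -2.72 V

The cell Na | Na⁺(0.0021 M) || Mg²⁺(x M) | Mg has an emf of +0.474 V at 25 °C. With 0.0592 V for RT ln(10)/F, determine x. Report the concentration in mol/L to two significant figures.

Mg²⁺/Mg is the cathode, Na⁺/Na the anode: E°cell = +0.35 V, n = 2.
Overall reaction: Mg²⁺(aq) + 2 Na(s) → Mg(s) + 2 Na⁺(aq); Q = [Na⁺]^2/[Mg²⁺]^1.
From E = E° − (0.0592/n) log Q: log Q = (E° − E)·n/0.0592 = (+0.35 − (+0.474))·2/0.0592 = -4.1892.
So 1·log[Mg²⁺] = 2·log(0.0021) − log Q = -5.3556 − (-4.1892) = -1.1664; [Mg²⁺] = 10^(-1.1664) ≈ 0.068 M.

0.068 M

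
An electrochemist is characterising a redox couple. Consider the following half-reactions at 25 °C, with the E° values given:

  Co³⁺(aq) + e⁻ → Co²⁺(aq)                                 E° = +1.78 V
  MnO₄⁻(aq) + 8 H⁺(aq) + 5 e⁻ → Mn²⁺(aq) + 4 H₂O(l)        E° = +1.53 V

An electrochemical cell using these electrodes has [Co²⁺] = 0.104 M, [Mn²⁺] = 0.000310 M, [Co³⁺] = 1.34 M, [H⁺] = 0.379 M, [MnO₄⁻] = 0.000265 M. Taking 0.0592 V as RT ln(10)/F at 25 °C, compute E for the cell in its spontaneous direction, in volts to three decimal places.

+0.356 V

Co³⁺/Co²⁺ is the cathode (higher E°), MnO₄⁻/Mn²⁺ the anode: E°cell = +1.78 − (+1.53) = +0.25 V, n = 5.
Overall: 5 Co³⁺(aq) + Mn²⁺(aq) + 4 H₂O(l) → 5 Co²⁺(aq) + MnO₄⁻(aq) + 8 H⁺(aq)
Q = [Co²⁺]^5·[MnO₄⁻]·[H⁺]^8 / ([Co³⁺]^5·[Mn²⁺]); log Q = -8.989.
E = E° − (0.0592/n) log Q = +0.25 − (0.0592/5)(-8.989) = +0.356 V.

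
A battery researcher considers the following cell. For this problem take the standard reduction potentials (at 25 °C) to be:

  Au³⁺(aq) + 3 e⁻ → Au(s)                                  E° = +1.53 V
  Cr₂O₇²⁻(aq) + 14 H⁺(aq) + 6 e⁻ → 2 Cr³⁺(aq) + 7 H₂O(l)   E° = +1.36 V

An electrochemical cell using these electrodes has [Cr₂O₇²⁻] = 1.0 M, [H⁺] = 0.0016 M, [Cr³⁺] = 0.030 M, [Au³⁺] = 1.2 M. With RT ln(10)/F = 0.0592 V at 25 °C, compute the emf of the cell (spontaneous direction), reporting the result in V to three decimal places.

+0.528 V

Au³⁺/Au is the cathode (higher E°), Cr₂O₇²⁻/Cr³⁺ the anode: E°cell = +1.53 − (+1.36) = +0.17 V, n = 6.
Overall: 2 Au³⁺(aq) + 2 Cr³⁺(aq) + 7 H₂O(l) → 2 Au(s) + Cr₂O₇²⁻(aq) + 14 H⁺(aq)
Q = [Cr₂O₇²⁻]·[H⁺]^14 / ([Au³⁺]^2·[Cr³⁺]^2); log Q = -36.255.
E = E° − (0.0592/n) log Q = +0.17 − (0.0592/6)(-36.255) = +0.528 V.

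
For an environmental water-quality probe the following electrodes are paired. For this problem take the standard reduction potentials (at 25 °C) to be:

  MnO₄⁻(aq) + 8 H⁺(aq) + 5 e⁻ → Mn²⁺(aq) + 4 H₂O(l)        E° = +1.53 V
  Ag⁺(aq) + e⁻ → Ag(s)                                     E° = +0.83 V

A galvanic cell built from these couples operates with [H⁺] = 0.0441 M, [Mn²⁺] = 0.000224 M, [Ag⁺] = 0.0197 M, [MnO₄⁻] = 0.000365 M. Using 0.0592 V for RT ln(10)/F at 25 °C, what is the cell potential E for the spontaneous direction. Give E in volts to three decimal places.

MnO₄⁻/Mn²⁺ is the cathode (higher E°), Ag⁺/Ag the anode: E°cell = +1.53 − (+0.83) = +0.70 V, n = 5.
Overall: MnO₄⁻(aq) + 8 H⁺(aq) + 5 Ag(s) → Mn²⁺(aq) + 4 H₂O(l) + 5 Ag⁺(aq)
Q = [Mn²⁺]·[Ag⁺]^5 / ([MnO₄⁻]·[H⁺]^8); log Q = 2.105.
E = E° − (0.0592/n) log Q = +0.70 − (0.0592/5)(2.105) = +0.675 V.

+0.675 V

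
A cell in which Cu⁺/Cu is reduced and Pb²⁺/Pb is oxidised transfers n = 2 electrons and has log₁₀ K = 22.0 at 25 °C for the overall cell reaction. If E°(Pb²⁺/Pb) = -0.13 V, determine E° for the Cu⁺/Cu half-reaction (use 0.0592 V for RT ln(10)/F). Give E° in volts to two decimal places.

E°cell = (0.0592/n)·log K = (0.0592/2)(22.0) = +0.651 V.
Since Cu⁺/Cu is the cathode and Pb²⁺/Pb the anode, E°cell = E°(Cu⁺/Cu) − E°(Pb²⁺/Pb).
So E°(Cu⁺/Cu) = E°cell + E°(Pb²⁺/Pb) = +0.651 + (-0.13) = +0.52 V.

+0.52 V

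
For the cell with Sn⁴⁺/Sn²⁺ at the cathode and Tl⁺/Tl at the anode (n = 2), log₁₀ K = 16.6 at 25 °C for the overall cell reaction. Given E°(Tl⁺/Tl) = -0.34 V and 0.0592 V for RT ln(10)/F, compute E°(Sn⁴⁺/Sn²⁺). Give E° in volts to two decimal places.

+0.15 V

E°cell = (0.0592/n)·log K = (0.0592/2)(16.6) = +0.491 V.
Since Sn⁴⁺/Sn²⁺ is the cathode and Tl⁺/Tl the anode, E°cell = E°(Sn⁴⁺/Sn²⁺) − E°(Tl⁺/Tl).
So E°(Sn⁴⁺/Sn²⁺) = E°cell + E°(Tl⁺/Tl) = +0.491 + (-0.34) = +0.15 V.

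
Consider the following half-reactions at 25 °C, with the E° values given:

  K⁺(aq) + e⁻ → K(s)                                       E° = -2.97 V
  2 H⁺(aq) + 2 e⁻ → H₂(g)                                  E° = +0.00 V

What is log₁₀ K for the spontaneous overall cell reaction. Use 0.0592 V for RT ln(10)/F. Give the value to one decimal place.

100.3

Cathode: H⁺/H₂; anode: K⁺/K. E°cell = +2.97 V, n = 2.
log K = nE°cell / 0.0592 = (2)(+2.97) / 0.0592 = 100.3.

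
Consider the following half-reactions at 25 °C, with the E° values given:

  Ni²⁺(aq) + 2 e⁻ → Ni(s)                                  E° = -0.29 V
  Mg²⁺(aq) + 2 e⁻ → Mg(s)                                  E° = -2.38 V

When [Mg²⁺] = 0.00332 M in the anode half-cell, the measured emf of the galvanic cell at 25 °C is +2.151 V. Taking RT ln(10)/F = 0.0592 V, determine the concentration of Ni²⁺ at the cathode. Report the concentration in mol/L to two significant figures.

Ni²⁺/Ni is the cathode, Mg²⁺/Mg the anode: E°cell = +2.09 V, n = 2.
Overall reaction: Ni²⁺(aq) + Mg(s) → Ni(s) + Mg²⁺(aq); Q = [Mg²⁺]^1/[Ni²⁺]^1.
From E = E° − (0.0592/n) log Q: log Q = (E° − E)·n/0.0592 = (+2.09 − (+2.151))·2/0.0592 = -2.0608.
So 1·log[Ni²⁺] = 1·log(0.00332) − log Q = -2.4789 − (-2.0608) = -0.4181; [Ni²⁺] = 10^(-0.4181) ≈ 0.38 M.

0.38 M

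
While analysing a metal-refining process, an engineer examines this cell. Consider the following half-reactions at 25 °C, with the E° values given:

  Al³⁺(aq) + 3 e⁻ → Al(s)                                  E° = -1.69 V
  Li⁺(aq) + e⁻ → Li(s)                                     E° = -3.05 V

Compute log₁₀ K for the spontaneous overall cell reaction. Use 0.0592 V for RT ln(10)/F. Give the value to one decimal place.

Cathode: Al³⁺/Al; anode: Li⁺/Li. E°cell = +1.36 V, n = 3.
log K = nE°cell / 0.0592 = (3)(+1.36) / 0.0592 = 68.9.

68.9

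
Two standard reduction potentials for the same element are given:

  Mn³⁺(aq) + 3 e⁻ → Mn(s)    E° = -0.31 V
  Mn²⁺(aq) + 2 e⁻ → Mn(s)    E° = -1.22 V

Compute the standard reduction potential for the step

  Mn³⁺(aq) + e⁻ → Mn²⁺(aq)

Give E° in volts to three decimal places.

+1.510 V

Sequential free energies add, so n₃E°₃ = n₁E°₁ + n₂E°₂.
With n₃ = 3, and the known step contributing 2×(-1.22) V, the unknown satisfies 1·E° = 3×(-0.31) − 2×(-1.22) = +1.510.
E° = +1.510 / 1 = +1.510 V.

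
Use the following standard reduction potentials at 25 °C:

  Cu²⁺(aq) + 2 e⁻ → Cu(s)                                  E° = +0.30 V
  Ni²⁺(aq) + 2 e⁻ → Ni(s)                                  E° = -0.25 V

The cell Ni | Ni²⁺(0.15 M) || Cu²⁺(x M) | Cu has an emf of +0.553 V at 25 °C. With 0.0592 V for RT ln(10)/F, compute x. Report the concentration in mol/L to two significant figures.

Cu²⁺/Cu is the cathode, Ni²⁺/Ni the anode: E°cell = +0.55 V, n = 2.
Overall reaction: Cu²⁺(aq) + Ni(s) → Cu(s) + Ni²⁺(aq); Q = [Ni²⁺]^1/[Cu²⁺]^1.
From E = E° − (0.0592/n) log Q: log Q = (E° − E)·n/0.0592 = (+0.55 − (+0.553))·2/0.0592 = -0.1014.
So 1·log[Cu²⁺] = 1·log(0.15) − log Q = -0.8239 − (-0.1014) = -0.7225; [Cu²⁺] = 10^(-0.7225) ≈ 0.19 M.

0.19 M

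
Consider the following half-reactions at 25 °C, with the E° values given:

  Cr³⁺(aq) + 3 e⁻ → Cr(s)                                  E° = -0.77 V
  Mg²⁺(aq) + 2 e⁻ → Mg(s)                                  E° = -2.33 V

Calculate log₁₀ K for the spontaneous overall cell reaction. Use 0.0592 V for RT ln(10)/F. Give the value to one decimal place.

158.1

Cathode: Cr³⁺/Cr; anode: Mg²⁺/Mg. E°cell = +1.56 V, n = 6.
log K = nE°cell / 0.0592 = (6)(+1.56) / 0.0592 = 158.1.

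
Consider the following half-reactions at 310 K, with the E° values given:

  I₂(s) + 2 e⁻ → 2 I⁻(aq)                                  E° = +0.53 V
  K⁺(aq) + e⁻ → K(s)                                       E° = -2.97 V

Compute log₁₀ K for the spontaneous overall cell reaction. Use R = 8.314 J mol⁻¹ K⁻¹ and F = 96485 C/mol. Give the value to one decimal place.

Cathode: I₂/I⁻; anode: K⁺/K. E°cell = (+0.53) − (-2.97) = +3.50 V, with n = 2.
ΔG° = −nFE° = −RT ln K, so ln K = nFE°/(RT) = (2)(96485)(+3.50) / ((8.314)(310)) = 262.051.
log₁₀ K = 262.051 / ln 10 = 113.8.

113.8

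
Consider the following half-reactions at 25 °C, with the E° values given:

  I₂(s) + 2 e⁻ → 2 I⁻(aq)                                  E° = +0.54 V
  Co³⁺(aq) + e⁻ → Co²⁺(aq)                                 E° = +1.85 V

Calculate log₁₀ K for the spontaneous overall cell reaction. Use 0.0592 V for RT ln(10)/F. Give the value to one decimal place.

Cathode: Co³⁺/Co²⁺; anode: I₂/I⁻. E°cell = +1.31 V, n = 2.
log K = nE°cell / 0.0592 = (2)(+1.31) / 0.0592 = 44.3.

44.3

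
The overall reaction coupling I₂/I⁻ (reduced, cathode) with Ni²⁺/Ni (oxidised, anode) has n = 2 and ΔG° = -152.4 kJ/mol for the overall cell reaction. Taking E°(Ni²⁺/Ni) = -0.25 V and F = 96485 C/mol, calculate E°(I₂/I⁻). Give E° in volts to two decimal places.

E°cell = −ΔG°/(nF) = −(-152.4×10³)/((2)(96485)) = +0.790 V.
Since I₂/I⁻ is the cathode and Ni²⁺/Ni the anode, E°cell = E°(I₂/I⁻) − E°(Ni²⁺/Ni).
So E°(I₂/I⁻) = E°cell + E°(Ni²⁺/Ni) = +0.790 + (-0.25) = +0.54 V.

+0.54 V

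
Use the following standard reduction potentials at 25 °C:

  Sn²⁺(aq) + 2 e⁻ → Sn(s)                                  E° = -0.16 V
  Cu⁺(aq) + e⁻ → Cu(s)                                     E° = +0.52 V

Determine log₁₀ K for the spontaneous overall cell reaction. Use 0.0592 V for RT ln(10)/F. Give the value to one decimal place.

23.0

Cathode: Cu⁺/Cu; anode: Sn²⁺/Sn. E°cell = +0.68 V, n = 2.
log K = nE°cell / 0.0592 = (2)(+0.68) / 0.0592 = 23.0.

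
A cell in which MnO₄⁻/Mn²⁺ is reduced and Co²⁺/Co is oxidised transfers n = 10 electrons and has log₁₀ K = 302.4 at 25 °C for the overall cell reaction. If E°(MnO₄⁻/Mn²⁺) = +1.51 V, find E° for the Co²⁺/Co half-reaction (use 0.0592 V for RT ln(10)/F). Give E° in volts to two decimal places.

E°cell = (0.0592/n)·log K = (0.0592/10)(302.4) = +1.790 V.
Since MnO₄⁻/Mn²⁺ is the cathode and Co²⁺/Co the anode, E°cell = E°(MnO₄⁻/Mn²⁺) − E°(Co²⁺/Co).
So E°(Co²⁺/Co) = E°(MnO₄⁻/Mn²⁺) − E°cell = (+1.51) − (+1.790) = -0.28 V.

-0.28 V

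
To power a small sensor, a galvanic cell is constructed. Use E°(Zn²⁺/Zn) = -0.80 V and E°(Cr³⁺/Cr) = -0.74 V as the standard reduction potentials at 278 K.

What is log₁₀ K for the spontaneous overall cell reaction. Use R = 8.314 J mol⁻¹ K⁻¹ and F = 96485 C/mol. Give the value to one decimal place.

6.5

Cathode: Cr³⁺/Cr; anode: Zn²⁺/Zn. E°cell = (-0.74) − (-0.80) = +0.06 V, with n = 6.
ΔG° = −nFE° = −RT ln K, so ln K = nFE°/(RT) = (6)(96485)(+0.06) / ((8.314)(278)) = 15.028.
log₁₀ K = 15.028 / ln 10 = 6.5.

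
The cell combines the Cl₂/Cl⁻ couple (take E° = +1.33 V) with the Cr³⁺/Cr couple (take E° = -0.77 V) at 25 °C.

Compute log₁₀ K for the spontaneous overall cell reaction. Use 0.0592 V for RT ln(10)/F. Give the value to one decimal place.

Cathode: Cl₂/Cl⁻; anode: Cr³⁺/Cr. E°cell = +2.10 V, n = 6.
log K = nE°cell / 0.0592 = (6)(+2.10) / 0.0592 = 212.8.

212.8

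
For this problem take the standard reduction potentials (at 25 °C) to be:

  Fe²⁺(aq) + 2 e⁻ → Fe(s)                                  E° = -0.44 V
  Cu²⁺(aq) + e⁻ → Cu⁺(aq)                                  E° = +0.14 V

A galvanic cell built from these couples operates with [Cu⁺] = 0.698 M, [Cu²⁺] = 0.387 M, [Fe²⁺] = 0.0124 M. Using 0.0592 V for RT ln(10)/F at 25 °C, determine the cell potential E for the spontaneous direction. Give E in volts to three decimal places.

Cu²⁺/Cu⁺ is the cathode (higher E°), Fe²⁺/Fe the anode: E°cell = +0.14 − (-0.44) = +0.58 V, n = 2.
Overall: 2 Cu²⁺(aq) + Fe(s) → 2 Cu⁺(aq) + Fe²⁺(aq)
Q = [Cu⁺]^2·[Fe²⁺] / ([Cu²⁺]^2); log Q = -1.394.
E = E° − (0.0592/n) log Q = +0.58 − (0.0592/2)(-1.394) = +0.621 V.

+0.621 V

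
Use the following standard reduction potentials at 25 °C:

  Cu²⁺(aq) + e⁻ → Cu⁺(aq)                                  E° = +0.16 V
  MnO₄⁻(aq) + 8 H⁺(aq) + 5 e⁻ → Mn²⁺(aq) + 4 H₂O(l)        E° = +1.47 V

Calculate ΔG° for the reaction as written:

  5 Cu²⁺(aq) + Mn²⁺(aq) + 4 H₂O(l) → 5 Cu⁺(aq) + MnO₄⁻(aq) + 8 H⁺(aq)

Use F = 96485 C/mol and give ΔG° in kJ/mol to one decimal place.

+632.0 kJ/mol

As written, Cu²⁺/Cu⁺ is reduced (cathode) and MnO₄⁻/Mn²⁺ is oxidised (anode), so E°cell = (+0.16) − (+1.47) = -1.31 V.
Balancing electrons gives n = 5.
ΔG° = −nFE° = −(5)(96485)(-1.31) = 631,977 J = +632.0 kJ/mol.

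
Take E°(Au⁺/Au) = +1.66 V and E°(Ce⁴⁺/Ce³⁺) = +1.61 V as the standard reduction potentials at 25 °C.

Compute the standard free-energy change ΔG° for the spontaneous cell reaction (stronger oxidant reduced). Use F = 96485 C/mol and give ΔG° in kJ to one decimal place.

Au⁺/Au (E° = +1.66 V) is the cathode; Ce⁴⁺/Ce³⁺ (E° = +1.61 V) is the anode, so E°cell = +0.05 V.
Balancing electrons gives n = 1 (lcm of 1 and 1).
ΔG° = −nFE° = −(1)(96485)(+0.05) = -4,824 J = -4.8 kJ.

-4.8 kJ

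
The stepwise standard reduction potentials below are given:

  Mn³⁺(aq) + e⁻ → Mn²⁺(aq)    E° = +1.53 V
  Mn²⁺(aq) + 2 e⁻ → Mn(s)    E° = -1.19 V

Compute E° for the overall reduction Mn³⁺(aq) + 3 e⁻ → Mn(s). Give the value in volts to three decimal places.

Adding the free-energy changes (−nFE°) of the two steps gives −n₃FE°₃ = −n₁FE°₁ − n₂FE°₂.
E°₃ = (1×+1.53 + 2×-1.19) / 3 = (-0.850) / 3 = -0.283 V.

-0.283 V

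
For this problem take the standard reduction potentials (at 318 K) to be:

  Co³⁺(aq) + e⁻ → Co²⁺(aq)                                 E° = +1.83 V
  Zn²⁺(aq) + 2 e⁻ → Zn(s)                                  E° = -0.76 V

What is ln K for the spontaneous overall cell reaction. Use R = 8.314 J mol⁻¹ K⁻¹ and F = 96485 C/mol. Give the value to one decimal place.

189.0

Cathode: Co³⁺/Co²⁺; anode: Zn²⁺/Zn. E°cell = (+1.83) − (-0.76) = +2.59 V, with n = 2.
ΔG° = −nFE° = −RT ln K, so ln K = nFE°/(RT) = (2)(96485)(+2.59) / ((8.314)(318)) = 189.039.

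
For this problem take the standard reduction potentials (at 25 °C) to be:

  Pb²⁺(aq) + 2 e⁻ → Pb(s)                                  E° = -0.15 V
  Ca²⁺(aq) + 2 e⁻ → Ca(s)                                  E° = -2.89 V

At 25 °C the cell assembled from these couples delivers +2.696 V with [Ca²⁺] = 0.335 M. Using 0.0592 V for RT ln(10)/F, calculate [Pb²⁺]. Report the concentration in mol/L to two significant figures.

0.011 M

Pb²⁺/Pb is the cathode, Ca²⁺/Ca the anode: E°cell = +2.74 V, n = 2.
Overall reaction: Pb²⁺(aq) + Ca(s) → Pb(s) + Ca²⁺(aq); Q = [Ca²⁺]^1/[Pb²⁺]^1.
From E = E° − (0.0592/n) log Q: log Q = (E° − E)·n/0.0592 = (+2.74 − (+2.696))·2/0.0592 = 1.4865.
So 1·log[Pb²⁺] = 1·log(0.335) − log Q = -0.4750 − (1.4865) = -1.9615; [Pb²⁺] = 10^(-1.9615) ≈ 0.011 M.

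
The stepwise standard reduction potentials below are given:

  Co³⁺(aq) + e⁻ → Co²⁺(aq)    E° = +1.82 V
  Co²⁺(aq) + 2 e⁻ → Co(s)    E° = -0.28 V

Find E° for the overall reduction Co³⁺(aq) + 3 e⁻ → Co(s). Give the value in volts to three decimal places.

Standard free energies of sequential steps add: ΔG°₃ = ΔG°₁ + ΔG°₂, so n₃E°₃ = n₁E°₁ + n₂E°₂.
E°₃ = (1×+1.82 + 2×-0.28) / 3 = (+1.260) / 3 = +0.420 V.

+0.420 V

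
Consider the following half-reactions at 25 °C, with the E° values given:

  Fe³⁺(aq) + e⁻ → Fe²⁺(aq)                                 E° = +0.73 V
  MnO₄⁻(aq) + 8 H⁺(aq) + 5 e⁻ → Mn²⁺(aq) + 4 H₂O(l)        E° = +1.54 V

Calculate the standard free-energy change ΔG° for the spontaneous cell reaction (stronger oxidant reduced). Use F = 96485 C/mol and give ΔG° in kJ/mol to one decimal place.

MnO₄⁻/Mn²⁺ (E° = +1.54 V) is the cathode; Fe³⁺/Fe²⁺ (E° = +0.73 V) is the anode, so E°cell = +0.81 V.
Balancing electrons gives n = 5 (lcm of 5 and 1).
ΔG° = −nFE° = −(5)(96485)(+0.81) = -390,764 J = -390.8 kJ/mol.

-390.8 kJ/mol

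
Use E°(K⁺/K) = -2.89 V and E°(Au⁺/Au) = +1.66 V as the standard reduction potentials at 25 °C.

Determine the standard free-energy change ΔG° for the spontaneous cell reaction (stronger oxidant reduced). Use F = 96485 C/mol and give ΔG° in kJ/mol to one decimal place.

-439.0 kJ/mol

Au⁺/Au (E° = +1.66 V) is the cathode; K⁺/K (E° = -2.89 V) is the anode, so E°cell = +4.55 V.
Balancing electrons gives n = 1 (lcm of 1 and 1).
ΔG° = −nFE° = −(1)(96485)(+4.55) = -439,007 J = -439.0 kJ/mol.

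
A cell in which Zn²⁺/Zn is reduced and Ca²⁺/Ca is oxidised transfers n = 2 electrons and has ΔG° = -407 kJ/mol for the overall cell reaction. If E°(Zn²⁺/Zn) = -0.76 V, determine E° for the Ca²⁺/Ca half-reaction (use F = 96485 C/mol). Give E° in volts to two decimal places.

-2.87 V

E°cell = −ΔG°/(nF) = −(-407×10³)/((2)(96485)) = +2.109 V.
Since Zn²⁺/Zn is the cathode and Ca²⁺/Ca the anode, E°cell = E°(Zn²⁺/Zn) − E°(Ca²⁺/Ca).
So E°(Ca²⁺/Ca) = E°(Zn²⁺/Zn) − E°cell = (-0.76) − (+2.109) = -2.87 V.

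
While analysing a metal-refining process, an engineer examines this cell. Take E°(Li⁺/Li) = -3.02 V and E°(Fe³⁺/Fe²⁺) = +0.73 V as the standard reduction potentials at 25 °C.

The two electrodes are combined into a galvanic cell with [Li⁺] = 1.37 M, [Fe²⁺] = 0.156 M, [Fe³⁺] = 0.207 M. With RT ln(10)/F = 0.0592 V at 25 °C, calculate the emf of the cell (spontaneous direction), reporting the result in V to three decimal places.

+3.749 V

Fe³⁺/Fe²⁺ is the cathode (higher E°), Li⁺/Li the anode: E°cell = +0.73 − (-3.02) = +3.75 V, n = 1.
Overall: Fe³⁺(aq) + Li(s) → Fe²⁺(aq) + Li⁺(aq)
Q = [Fe²⁺]·[Li⁺] / ([Fe³⁺]); log Q = 0.014.
E = E° − (0.0592/n) log Q = +3.75 − (0.0592/1)(0.014) = +3.749 V.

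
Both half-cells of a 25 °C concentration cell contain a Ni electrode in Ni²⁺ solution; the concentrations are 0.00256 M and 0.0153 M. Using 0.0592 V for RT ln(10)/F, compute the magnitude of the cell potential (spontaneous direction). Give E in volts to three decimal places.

For a concentration cell E°cell = 0. The 0.0153 M side is the cathode (reduction is favoured where [Ni²⁺] is higher).
With n = 2, E = −(0.0592/2) log([Ni²⁺]ₐₙ/[Ni²⁺]꜀ₐₜ) = −(0.0592/2) log(0.00256/0.0153) = −(0.0592/2)(-0.776) = +0.023 V.

+0.023 V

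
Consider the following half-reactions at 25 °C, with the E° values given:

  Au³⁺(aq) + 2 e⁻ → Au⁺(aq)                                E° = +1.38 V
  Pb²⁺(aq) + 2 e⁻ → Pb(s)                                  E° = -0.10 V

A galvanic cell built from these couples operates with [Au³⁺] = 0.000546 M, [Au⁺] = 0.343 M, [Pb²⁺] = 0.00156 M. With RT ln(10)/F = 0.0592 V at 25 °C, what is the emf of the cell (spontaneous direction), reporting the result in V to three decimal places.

Au³⁺/Au⁺ is the cathode (higher E°), Pb²⁺/Pb the anode: E°cell = +1.38 − (-0.10) = +1.48 V, n = 2.
Overall: Au³⁺(aq) + Pb(s) → Au⁺(aq) + Pb²⁺(aq)
Q = [Au⁺]·[Pb²⁺] / ([Au³⁺]); log Q = -0.009.
E = E° − (0.0592/n) log Q = +1.48 − (0.0592/2)(-0.009) = +1.480 V.

+1.480 V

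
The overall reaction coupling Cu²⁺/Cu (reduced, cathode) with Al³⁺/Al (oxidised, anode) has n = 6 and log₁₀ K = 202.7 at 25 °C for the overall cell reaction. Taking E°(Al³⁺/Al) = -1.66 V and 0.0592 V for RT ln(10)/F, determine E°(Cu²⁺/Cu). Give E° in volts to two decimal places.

+0.34 V

E°cell = (0.0592/n)·log K = (0.0592/6)(202.7) = +2.000 V.
Since Cu²⁺/Cu is the cathode and Al³⁺/Al the anode, E°cell = E°(Cu²⁺/Cu) − E°(Al³⁺/Al).
So E°(Cu²⁺/Cu) = E°cell + E°(Al³⁺/Al) = +2.000 + (-1.66) = +0.34 V.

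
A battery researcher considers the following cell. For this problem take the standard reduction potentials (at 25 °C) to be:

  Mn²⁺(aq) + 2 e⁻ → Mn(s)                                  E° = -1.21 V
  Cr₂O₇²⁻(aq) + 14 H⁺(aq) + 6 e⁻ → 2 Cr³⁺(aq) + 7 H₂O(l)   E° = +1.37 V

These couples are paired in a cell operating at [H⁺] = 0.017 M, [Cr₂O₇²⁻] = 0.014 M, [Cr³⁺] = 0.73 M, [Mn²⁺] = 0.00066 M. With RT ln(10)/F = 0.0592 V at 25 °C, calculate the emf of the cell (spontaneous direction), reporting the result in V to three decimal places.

Cr₂O₇²⁻/Cr³⁺ is the cathode (higher E°), Mn²⁺/Mn the anode: E°cell = +1.37 − (-1.21) = +2.58 V, n = 6.
Overall: Cr₂O₇²⁻(aq) + 14 H⁺(aq) + 3 Mn(s) → 2 Cr³⁺(aq) + 7 H₂O(l) + 3 Mn²⁺(aq)
Q = [Cr³⁺]^2·[Mn²⁺]^3 / ([Cr₂O₇²⁻]·[H⁺]^14); log Q = 16.813.
E = E° − (0.0592/n) log Q = +2.58 − (0.0592/6)(16.813) = +2.414 V.

+2.414 V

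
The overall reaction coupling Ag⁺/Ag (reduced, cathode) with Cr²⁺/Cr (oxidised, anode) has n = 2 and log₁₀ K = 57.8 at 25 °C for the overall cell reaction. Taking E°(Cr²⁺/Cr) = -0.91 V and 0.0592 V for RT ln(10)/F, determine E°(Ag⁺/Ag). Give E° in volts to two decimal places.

E°cell = (0.0592/n)·log K = (0.0592/2)(57.8) = +1.711 V.
Since Ag⁺/Ag is the cathode and Cr²⁺/Cr the anode, E°cell = E°(Ag⁺/Ag) − E°(Cr²⁺/Cr).
So E°(Ag⁺/Ag) = E°cell + E°(Cr²⁺/Cr) = +1.711 + (-0.91) = +0.80 V.

+0.80 V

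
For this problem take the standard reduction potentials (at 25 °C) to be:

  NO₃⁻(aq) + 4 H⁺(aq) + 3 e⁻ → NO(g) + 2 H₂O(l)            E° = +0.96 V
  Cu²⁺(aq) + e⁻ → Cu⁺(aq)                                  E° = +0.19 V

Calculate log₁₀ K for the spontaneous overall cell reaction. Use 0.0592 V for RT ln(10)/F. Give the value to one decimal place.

39.0

Cathode: NO₃⁻/NO; anode: Cu²⁺/Cu⁺. E°cell = +0.77 V, n = 3.
log K = nE°cell / 0.0592 = (3)(+0.77) / 0.0592 = 39.0.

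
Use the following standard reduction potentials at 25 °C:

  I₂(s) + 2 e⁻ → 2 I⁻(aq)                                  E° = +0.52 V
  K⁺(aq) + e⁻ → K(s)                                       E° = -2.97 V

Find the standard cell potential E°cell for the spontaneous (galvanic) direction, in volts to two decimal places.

+3.49 V

The I₂/I⁻ couple has the higher reduction potential, so it is the cathode; K⁺/K is oxidised at the anode.
E°cell = E°(cathode) − E°(anode) = (+0.52) − (-2.97) = +3.49 V.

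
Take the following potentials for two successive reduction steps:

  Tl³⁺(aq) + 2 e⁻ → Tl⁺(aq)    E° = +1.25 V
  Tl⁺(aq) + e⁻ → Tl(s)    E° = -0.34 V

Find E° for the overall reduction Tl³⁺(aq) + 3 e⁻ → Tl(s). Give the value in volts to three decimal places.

+0.720 V

Since ΔG° = −nFE° is additive over sequential reductions, n₃E°₃ = n₁E°₁ + n₂E°₂.
E°₃ = (2×+1.25 + 1×-0.34) / 3 = (+2.160) / 3 = +0.720 V.
E° values themselves are not directly additive — weighting by electron count is essential.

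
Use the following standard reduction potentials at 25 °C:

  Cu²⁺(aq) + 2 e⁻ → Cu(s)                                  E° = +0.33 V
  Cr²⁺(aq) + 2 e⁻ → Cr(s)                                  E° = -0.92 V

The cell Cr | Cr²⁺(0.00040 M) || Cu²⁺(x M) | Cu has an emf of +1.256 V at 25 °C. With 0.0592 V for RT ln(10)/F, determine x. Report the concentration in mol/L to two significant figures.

Cu²⁺/Cu is the cathode, Cr²⁺/Cr the anode: E°cell = +1.25 V, n = 2.
Overall reaction: Cu²⁺(aq) + Cr(s) → Cu(s) + Cr²⁺(aq); Q = [Cr²⁺]^1/[Cu²⁺]^1.
From E = E° − (0.0592/n) log Q: log Q = (E° − E)·n/0.0592 = (+1.25 − (+1.256))·2/0.0592 = -0.2027.
So 1·log[Cu²⁺] = 1·log(0.0004) − log Q = -3.3979 − (-0.2027) = -3.1952; [Cu²⁺] = 10^(-3.1952) ≈ 0.00064 M.

0.00064 M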